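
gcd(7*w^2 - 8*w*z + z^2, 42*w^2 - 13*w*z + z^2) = -7*w + z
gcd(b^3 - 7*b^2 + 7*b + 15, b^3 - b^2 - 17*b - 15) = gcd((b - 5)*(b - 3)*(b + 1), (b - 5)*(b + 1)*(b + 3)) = b^2 - 4*b - 5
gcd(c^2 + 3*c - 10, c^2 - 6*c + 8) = c - 2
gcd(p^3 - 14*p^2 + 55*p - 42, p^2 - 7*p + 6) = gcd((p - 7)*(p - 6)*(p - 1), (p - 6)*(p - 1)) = p^2 - 7*p + 6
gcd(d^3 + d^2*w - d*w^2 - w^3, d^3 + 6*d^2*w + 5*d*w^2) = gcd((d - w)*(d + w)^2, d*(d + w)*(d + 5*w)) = d + w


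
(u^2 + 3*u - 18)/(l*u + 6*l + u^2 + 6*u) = (u - 3)/(l + u)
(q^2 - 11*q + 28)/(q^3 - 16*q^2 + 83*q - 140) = 1/(q - 5)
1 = 1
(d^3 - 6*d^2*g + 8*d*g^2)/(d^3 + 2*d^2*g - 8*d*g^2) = (d - 4*g)/(d + 4*g)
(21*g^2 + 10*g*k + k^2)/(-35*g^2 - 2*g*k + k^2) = (-21*g^2 - 10*g*k - k^2)/(35*g^2 + 2*g*k - k^2)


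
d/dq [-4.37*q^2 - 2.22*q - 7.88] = -8.74*q - 2.22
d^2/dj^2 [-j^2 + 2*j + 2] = -2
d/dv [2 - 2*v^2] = -4*v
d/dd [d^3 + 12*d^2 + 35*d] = 3*d^2 + 24*d + 35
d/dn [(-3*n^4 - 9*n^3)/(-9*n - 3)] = n^2*(9*n^2 + 22*n + 9)/(9*n^2 + 6*n + 1)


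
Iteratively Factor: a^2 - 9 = (a - 3)*(a + 3)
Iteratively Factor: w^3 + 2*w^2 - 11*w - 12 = (w + 4)*(w^2 - 2*w - 3) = (w - 3)*(w + 4)*(w + 1)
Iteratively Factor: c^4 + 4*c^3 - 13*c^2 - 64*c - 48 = (c + 3)*(c^3 + c^2 - 16*c - 16) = (c + 1)*(c + 3)*(c^2 - 16) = (c - 4)*(c + 1)*(c + 3)*(c + 4)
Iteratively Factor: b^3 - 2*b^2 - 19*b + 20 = (b - 1)*(b^2 - b - 20) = (b - 1)*(b + 4)*(b - 5)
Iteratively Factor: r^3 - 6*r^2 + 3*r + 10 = (r - 5)*(r^2 - r - 2) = (r - 5)*(r + 1)*(r - 2)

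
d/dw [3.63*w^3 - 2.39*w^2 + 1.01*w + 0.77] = 10.89*w^2 - 4.78*w + 1.01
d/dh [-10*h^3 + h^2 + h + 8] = -30*h^2 + 2*h + 1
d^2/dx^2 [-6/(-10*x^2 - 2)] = 30*(15*x^2 - 1)/(5*x^2 + 1)^3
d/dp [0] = 0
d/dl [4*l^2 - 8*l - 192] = 8*l - 8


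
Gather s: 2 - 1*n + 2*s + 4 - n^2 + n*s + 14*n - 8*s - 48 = -n^2 + 13*n + s*(n - 6) - 42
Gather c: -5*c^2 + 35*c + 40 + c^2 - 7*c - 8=-4*c^2 + 28*c + 32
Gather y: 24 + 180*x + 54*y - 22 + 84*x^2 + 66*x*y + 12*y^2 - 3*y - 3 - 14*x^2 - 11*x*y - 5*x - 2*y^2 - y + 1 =70*x^2 + 175*x + 10*y^2 + y*(55*x + 50)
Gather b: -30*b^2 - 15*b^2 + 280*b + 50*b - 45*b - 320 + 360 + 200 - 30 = -45*b^2 + 285*b + 210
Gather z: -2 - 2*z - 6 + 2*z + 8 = 0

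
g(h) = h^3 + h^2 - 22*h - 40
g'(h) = 3*h^2 + 2*h - 22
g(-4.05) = -0.93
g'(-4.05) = 19.11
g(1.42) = -66.36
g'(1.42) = -13.11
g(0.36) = -47.74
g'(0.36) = -20.89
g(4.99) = -0.63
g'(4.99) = 62.68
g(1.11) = -61.82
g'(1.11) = -16.08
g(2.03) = -72.17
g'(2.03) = -5.58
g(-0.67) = -25.11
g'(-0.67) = -21.99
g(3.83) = -53.41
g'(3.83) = 29.67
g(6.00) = 80.00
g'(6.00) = 98.00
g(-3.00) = 8.00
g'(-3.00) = -1.00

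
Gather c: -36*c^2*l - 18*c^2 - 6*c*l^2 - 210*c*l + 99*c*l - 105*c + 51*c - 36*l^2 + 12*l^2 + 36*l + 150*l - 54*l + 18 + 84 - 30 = c^2*(-36*l - 18) + c*(-6*l^2 - 111*l - 54) - 24*l^2 + 132*l + 72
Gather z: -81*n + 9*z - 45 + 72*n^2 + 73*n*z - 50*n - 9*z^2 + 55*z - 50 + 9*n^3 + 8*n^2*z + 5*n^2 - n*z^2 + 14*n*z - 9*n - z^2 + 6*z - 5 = 9*n^3 + 77*n^2 - 140*n + z^2*(-n - 10) + z*(8*n^2 + 87*n + 70) - 100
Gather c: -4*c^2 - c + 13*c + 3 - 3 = -4*c^2 + 12*c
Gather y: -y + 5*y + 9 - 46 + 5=4*y - 32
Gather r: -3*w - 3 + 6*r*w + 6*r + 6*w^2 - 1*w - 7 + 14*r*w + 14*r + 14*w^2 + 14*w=r*(20*w + 20) + 20*w^2 + 10*w - 10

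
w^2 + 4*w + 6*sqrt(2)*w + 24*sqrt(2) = (w + 4)*(w + 6*sqrt(2))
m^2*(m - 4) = m^3 - 4*m^2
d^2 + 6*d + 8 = (d + 2)*(d + 4)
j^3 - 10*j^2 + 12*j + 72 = (j - 6)^2*(j + 2)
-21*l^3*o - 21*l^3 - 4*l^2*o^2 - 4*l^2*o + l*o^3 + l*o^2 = (-7*l + o)*(3*l + o)*(l*o + l)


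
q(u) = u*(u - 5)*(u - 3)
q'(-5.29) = 183.59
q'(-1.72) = 51.40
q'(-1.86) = 55.14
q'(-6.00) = 219.00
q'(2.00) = -5.00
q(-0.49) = -9.39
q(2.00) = 6.00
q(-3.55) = -198.81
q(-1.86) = -62.01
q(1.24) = 8.21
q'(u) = u*(u - 5) + u*(u - 3) + (u - 5)*(u - 3) = 3*u^2 - 16*u + 15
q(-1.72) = -54.56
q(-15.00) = -5400.00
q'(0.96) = 2.40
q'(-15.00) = 930.00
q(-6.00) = -594.00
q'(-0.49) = 23.56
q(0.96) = 7.91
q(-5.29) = -451.26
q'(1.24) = -0.23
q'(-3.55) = 109.61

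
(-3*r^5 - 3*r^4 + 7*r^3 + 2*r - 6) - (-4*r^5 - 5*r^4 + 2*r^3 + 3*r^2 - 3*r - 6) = r^5 + 2*r^4 + 5*r^3 - 3*r^2 + 5*r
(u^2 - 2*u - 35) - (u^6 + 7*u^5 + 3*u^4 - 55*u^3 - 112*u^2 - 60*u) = -u^6 - 7*u^5 - 3*u^4 + 55*u^3 + 113*u^2 + 58*u - 35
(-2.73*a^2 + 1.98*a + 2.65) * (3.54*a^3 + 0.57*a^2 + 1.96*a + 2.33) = -9.6642*a^5 + 5.4531*a^4 + 5.1588*a^3 - 0.969600000000001*a^2 + 9.8074*a + 6.1745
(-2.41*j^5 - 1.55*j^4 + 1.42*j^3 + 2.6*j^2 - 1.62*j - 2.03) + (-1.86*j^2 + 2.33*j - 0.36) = -2.41*j^5 - 1.55*j^4 + 1.42*j^3 + 0.74*j^2 + 0.71*j - 2.39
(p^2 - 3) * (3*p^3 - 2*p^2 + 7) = 3*p^5 - 2*p^4 - 9*p^3 + 13*p^2 - 21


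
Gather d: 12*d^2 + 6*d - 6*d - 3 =12*d^2 - 3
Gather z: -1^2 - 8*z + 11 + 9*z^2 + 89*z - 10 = 9*z^2 + 81*z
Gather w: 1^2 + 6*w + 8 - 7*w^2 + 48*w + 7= -7*w^2 + 54*w + 16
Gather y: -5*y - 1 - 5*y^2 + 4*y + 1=-5*y^2 - y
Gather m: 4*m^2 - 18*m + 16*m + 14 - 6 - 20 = 4*m^2 - 2*m - 12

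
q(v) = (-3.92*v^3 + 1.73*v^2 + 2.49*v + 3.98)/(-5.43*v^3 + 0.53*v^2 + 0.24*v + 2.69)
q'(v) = (-11.76*v^2 + 3.46*v + 2.49)/(-5.43*v^3 + 0.53*v^2 + 0.24*v + 2.69) + (16.29*v^2 - 1.06*v - 0.24)*(-3.92*v^3 + 1.73*v^2 + 2.49*v + 3.98)/(-5.43*v^3 + 0.53*v^2 + 0.24*v + 2.69)^2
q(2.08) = 0.43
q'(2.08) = 0.28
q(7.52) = 0.68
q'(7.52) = 0.01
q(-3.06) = 0.77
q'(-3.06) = 0.01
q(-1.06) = 0.84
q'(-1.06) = 0.18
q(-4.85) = 0.76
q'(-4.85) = 0.00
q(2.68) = 0.54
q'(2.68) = 0.12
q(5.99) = 0.67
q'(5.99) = 0.01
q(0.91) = -6.35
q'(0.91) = 110.19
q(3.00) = 0.57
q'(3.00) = 0.08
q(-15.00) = 0.74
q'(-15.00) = 0.00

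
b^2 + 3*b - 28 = (b - 4)*(b + 7)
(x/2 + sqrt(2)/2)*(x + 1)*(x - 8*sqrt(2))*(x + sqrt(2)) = x^4/2 - 3*sqrt(2)*x^3 + x^3/2 - 15*x^2 - 3*sqrt(2)*x^2 - 15*x - 8*sqrt(2)*x - 8*sqrt(2)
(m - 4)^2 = m^2 - 8*m + 16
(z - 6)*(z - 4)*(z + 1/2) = z^3 - 19*z^2/2 + 19*z + 12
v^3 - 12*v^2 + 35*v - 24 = (v - 8)*(v - 3)*(v - 1)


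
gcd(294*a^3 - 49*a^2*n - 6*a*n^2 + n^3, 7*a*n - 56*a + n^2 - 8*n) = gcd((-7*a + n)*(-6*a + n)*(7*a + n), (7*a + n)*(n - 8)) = 7*a + n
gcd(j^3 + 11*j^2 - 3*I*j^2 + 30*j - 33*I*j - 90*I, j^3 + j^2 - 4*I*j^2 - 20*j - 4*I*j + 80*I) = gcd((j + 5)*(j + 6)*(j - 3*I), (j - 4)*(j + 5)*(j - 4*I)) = j + 5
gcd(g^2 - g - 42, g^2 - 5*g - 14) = g - 7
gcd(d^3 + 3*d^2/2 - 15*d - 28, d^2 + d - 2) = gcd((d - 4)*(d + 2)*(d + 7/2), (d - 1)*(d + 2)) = d + 2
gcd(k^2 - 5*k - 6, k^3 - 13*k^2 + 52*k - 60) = k - 6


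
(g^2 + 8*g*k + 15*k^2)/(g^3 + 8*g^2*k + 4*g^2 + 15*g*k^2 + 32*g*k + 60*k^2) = 1/(g + 4)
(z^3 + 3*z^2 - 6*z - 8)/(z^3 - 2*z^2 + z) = (z^3 + 3*z^2 - 6*z - 8)/(z*(z^2 - 2*z + 1))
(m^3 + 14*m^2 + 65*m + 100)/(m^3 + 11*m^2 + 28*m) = (m^2 + 10*m + 25)/(m*(m + 7))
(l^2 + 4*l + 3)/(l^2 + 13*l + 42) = (l^2 + 4*l + 3)/(l^2 + 13*l + 42)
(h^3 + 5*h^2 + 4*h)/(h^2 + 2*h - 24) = h*(h^2 + 5*h + 4)/(h^2 + 2*h - 24)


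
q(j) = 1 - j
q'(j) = -1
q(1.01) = -0.01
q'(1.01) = -1.00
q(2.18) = -1.18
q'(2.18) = -1.00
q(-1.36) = 2.36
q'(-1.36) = -1.00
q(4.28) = -3.28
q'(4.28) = -1.00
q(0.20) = 0.80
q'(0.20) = -1.00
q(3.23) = -2.23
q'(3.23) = -1.00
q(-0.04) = 1.04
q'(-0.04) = -1.00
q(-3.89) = 4.89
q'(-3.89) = -1.00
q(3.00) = -2.00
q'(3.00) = -1.00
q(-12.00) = 13.00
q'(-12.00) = -1.00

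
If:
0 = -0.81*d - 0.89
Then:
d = -1.10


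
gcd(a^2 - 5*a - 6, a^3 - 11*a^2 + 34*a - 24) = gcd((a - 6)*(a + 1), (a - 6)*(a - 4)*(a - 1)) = a - 6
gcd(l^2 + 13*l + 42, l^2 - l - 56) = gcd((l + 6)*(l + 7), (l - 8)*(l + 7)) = l + 7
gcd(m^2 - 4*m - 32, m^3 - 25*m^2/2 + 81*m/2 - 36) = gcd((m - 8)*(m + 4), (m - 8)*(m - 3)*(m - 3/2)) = m - 8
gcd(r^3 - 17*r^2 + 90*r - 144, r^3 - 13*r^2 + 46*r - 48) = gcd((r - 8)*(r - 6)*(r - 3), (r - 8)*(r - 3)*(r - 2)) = r^2 - 11*r + 24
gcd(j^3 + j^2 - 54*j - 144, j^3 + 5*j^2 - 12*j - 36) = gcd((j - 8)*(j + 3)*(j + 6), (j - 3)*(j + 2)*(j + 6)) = j + 6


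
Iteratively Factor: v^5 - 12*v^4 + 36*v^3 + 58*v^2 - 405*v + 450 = (v - 5)*(v^4 - 7*v^3 + v^2 + 63*v - 90) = (v - 5)*(v + 3)*(v^3 - 10*v^2 + 31*v - 30) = (v - 5)*(v - 3)*(v + 3)*(v^2 - 7*v + 10) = (v - 5)^2*(v - 3)*(v + 3)*(v - 2)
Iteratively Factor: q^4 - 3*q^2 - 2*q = (q + 1)*(q^3 - q^2 - 2*q) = (q - 2)*(q + 1)*(q^2 + q) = (q - 2)*(q + 1)^2*(q)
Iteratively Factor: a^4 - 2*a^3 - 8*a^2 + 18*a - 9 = (a + 3)*(a^3 - 5*a^2 + 7*a - 3) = (a - 1)*(a + 3)*(a^2 - 4*a + 3) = (a - 1)^2*(a + 3)*(a - 3)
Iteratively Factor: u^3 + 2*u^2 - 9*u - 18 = (u - 3)*(u^2 + 5*u + 6) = (u - 3)*(u + 3)*(u + 2)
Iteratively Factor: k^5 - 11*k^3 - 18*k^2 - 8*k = (k - 4)*(k^4 + 4*k^3 + 5*k^2 + 2*k) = k*(k - 4)*(k^3 + 4*k^2 + 5*k + 2) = k*(k - 4)*(k + 1)*(k^2 + 3*k + 2) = k*(k - 4)*(k + 1)^2*(k + 2)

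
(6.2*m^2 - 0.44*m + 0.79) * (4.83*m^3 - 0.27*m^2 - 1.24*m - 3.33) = 29.946*m^5 - 3.7992*m^4 - 3.7535*m^3 - 20.3137*m^2 + 0.4856*m - 2.6307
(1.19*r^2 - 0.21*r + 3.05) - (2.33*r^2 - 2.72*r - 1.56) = -1.14*r^2 + 2.51*r + 4.61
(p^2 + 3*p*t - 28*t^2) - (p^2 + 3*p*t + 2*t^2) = -30*t^2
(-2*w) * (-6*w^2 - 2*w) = 12*w^3 + 4*w^2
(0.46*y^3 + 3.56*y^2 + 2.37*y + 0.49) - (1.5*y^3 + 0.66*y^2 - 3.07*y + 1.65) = -1.04*y^3 + 2.9*y^2 + 5.44*y - 1.16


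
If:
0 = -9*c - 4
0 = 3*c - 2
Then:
No Solution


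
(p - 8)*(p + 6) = p^2 - 2*p - 48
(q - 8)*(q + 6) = q^2 - 2*q - 48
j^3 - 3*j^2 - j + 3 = (j - 3)*(j - 1)*(j + 1)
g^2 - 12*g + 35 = (g - 7)*(g - 5)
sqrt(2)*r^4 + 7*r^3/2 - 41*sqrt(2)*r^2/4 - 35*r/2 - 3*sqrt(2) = (r - 2*sqrt(2))*(r + sqrt(2)/2)*(r + 3*sqrt(2))*(sqrt(2)*r + 1/2)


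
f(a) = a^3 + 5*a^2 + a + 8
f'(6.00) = 169.00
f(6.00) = 410.00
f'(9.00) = 334.00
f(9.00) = 1151.00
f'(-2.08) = -6.82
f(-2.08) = 18.55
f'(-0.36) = -2.21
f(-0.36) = 8.24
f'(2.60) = 47.28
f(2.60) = 61.98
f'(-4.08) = 10.14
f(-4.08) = 19.23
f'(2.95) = 56.61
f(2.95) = 80.13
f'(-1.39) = -7.10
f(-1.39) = 13.58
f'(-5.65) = 40.27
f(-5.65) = -18.40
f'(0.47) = 6.36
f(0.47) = 9.68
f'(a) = 3*a^2 + 10*a + 1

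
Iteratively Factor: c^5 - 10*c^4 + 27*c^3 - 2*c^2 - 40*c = (c + 1)*(c^4 - 11*c^3 + 38*c^2 - 40*c) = c*(c + 1)*(c^3 - 11*c^2 + 38*c - 40) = c*(c - 5)*(c + 1)*(c^2 - 6*c + 8) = c*(c - 5)*(c - 4)*(c + 1)*(c - 2)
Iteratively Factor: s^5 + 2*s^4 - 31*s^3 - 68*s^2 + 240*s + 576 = (s + 4)*(s^4 - 2*s^3 - 23*s^2 + 24*s + 144) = (s - 4)*(s + 4)*(s^3 + 2*s^2 - 15*s - 36) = (s - 4)^2*(s + 4)*(s^2 + 6*s + 9) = (s - 4)^2*(s + 3)*(s + 4)*(s + 3)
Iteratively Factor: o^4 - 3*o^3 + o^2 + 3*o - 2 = (o + 1)*(o^3 - 4*o^2 + 5*o - 2) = (o - 2)*(o + 1)*(o^2 - 2*o + 1) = (o - 2)*(o - 1)*(o + 1)*(o - 1)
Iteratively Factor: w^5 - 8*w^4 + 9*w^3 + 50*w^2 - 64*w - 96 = (w + 2)*(w^4 - 10*w^3 + 29*w^2 - 8*w - 48) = (w - 3)*(w + 2)*(w^3 - 7*w^2 + 8*w + 16) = (w - 4)*(w - 3)*(w + 2)*(w^2 - 3*w - 4) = (w - 4)*(w - 3)*(w + 1)*(w + 2)*(w - 4)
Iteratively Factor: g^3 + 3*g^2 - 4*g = (g + 4)*(g^2 - g) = g*(g + 4)*(g - 1)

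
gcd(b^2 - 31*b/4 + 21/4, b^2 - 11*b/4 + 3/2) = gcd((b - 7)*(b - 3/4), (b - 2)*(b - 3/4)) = b - 3/4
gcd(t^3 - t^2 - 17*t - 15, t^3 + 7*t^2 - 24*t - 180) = t - 5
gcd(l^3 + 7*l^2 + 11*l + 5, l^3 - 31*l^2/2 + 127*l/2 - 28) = 1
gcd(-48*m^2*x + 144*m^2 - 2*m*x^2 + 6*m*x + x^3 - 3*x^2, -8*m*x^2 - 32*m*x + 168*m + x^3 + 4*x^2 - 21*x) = -8*m*x + 24*m + x^2 - 3*x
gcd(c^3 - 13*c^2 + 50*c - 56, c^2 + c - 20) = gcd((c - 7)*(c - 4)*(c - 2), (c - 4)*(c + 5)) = c - 4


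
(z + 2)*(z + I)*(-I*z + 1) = -I*z^3 + 2*z^2 - 2*I*z^2 + 4*z + I*z + 2*I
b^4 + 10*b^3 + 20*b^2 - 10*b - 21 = (b - 1)*(b + 1)*(b + 3)*(b + 7)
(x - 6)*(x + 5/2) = x^2 - 7*x/2 - 15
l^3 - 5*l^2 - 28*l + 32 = (l - 8)*(l - 1)*(l + 4)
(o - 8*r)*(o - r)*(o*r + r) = o^3*r - 9*o^2*r^2 + o^2*r + 8*o*r^3 - 9*o*r^2 + 8*r^3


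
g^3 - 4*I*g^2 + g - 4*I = (g - 4*I)*(g - I)*(g + I)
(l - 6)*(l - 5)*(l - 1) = l^3 - 12*l^2 + 41*l - 30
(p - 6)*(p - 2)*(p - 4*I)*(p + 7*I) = p^4 - 8*p^3 + 3*I*p^3 + 40*p^2 - 24*I*p^2 - 224*p + 36*I*p + 336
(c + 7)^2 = c^2 + 14*c + 49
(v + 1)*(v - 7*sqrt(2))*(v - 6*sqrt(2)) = v^3 - 13*sqrt(2)*v^2 + v^2 - 13*sqrt(2)*v + 84*v + 84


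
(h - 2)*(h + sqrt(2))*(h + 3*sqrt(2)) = h^3 - 2*h^2 + 4*sqrt(2)*h^2 - 8*sqrt(2)*h + 6*h - 12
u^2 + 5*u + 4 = (u + 1)*(u + 4)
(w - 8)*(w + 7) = w^2 - w - 56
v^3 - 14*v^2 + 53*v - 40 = (v - 8)*(v - 5)*(v - 1)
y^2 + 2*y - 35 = (y - 5)*(y + 7)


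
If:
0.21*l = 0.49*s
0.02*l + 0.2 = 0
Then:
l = -10.00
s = -4.29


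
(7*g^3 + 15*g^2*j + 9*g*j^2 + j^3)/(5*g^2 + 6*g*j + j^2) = (7*g^2 + 8*g*j + j^2)/(5*g + j)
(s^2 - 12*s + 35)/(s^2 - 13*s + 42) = (s - 5)/(s - 6)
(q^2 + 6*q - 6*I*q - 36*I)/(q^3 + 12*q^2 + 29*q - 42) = (q - 6*I)/(q^2 + 6*q - 7)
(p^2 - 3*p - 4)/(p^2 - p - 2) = (p - 4)/(p - 2)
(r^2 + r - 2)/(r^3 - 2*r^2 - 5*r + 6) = 1/(r - 3)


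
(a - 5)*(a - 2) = a^2 - 7*a + 10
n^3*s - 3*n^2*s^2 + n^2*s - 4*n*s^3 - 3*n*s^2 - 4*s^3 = (n - 4*s)*(n + s)*(n*s + s)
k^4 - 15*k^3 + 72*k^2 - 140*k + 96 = (k - 8)*(k - 3)*(k - 2)^2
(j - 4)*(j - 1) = j^2 - 5*j + 4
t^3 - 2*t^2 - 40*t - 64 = (t - 8)*(t + 2)*(t + 4)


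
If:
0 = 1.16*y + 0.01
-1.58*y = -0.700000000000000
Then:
No Solution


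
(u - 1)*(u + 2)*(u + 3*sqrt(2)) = u^3 + u^2 + 3*sqrt(2)*u^2 - 2*u + 3*sqrt(2)*u - 6*sqrt(2)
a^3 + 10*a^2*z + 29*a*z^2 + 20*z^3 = (a + z)*(a + 4*z)*(a + 5*z)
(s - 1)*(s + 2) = s^2 + s - 2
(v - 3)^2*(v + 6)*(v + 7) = v^4 + 7*v^3 - 27*v^2 - 135*v + 378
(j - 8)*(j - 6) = j^2 - 14*j + 48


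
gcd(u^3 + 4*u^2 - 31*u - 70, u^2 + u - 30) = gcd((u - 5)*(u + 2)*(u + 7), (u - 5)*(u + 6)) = u - 5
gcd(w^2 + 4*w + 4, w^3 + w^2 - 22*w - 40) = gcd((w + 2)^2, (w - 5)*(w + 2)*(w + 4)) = w + 2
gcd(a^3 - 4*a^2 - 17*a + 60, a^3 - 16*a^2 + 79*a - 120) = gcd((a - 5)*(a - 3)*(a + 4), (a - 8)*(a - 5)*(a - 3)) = a^2 - 8*a + 15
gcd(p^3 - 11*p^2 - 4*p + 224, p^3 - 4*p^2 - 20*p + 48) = p + 4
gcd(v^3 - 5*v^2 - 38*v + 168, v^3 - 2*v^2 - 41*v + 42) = v^2 - v - 42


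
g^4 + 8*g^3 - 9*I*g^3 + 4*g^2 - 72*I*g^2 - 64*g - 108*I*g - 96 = (g + 2)*(g + 6)*(g - 8*I)*(g - I)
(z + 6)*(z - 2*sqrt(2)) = z^2 - 2*sqrt(2)*z + 6*z - 12*sqrt(2)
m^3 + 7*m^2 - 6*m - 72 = (m - 3)*(m + 4)*(m + 6)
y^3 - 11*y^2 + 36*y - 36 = (y - 6)*(y - 3)*(y - 2)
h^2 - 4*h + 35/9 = (h - 7/3)*(h - 5/3)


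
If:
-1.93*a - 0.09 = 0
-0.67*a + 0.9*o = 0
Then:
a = -0.05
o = -0.03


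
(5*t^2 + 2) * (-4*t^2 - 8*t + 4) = -20*t^4 - 40*t^3 + 12*t^2 - 16*t + 8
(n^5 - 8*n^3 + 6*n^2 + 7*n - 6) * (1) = n^5 - 8*n^3 + 6*n^2 + 7*n - 6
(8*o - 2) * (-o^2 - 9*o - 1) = -8*o^3 - 70*o^2 + 10*o + 2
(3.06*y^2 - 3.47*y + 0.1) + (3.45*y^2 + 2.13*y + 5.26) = 6.51*y^2 - 1.34*y + 5.36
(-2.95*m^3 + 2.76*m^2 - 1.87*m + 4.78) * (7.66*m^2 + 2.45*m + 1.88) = -22.597*m^5 + 13.9141*m^4 - 13.1082*m^3 + 37.2221*m^2 + 8.1954*m + 8.9864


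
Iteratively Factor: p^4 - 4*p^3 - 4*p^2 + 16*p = (p + 2)*(p^3 - 6*p^2 + 8*p) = (p - 2)*(p + 2)*(p^2 - 4*p) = p*(p - 2)*(p + 2)*(p - 4)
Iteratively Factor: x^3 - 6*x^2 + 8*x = (x - 4)*(x^2 - 2*x) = x*(x - 4)*(x - 2)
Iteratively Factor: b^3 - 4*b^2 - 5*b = (b)*(b^2 - 4*b - 5) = b*(b - 5)*(b + 1)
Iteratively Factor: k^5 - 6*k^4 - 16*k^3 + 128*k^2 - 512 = (k - 4)*(k^4 - 2*k^3 - 24*k^2 + 32*k + 128) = (k - 4)^2*(k^3 + 2*k^2 - 16*k - 32) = (k - 4)^2*(k + 2)*(k^2 - 16) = (k - 4)^3*(k + 2)*(k + 4)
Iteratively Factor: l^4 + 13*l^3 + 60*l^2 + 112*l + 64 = (l + 4)*(l^3 + 9*l^2 + 24*l + 16) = (l + 4)^2*(l^2 + 5*l + 4) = (l + 1)*(l + 4)^2*(l + 4)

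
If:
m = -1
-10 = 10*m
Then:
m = -1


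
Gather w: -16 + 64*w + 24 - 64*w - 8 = 0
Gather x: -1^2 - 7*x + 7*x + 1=0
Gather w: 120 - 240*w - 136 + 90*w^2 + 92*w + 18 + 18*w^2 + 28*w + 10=108*w^2 - 120*w + 12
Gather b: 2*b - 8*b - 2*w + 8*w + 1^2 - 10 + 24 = -6*b + 6*w + 15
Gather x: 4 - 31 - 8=-35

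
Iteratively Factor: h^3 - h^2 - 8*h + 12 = (h - 2)*(h^2 + h - 6) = (h - 2)^2*(h + 3)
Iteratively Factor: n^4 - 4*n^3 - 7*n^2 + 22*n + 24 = (n - 3)*(n^3 - n^2 - 10*n - 8) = (n - 3)*(n + 2)*(n^2 - 3*n - 4) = (n - 4)*(n - 3)*(n + 2)*(n + 1)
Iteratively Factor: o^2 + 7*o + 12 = (o + 3)*(o + 4)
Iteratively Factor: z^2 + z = (z + 1)*(z)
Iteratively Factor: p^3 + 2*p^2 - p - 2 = (p + 1)*(p^2 + p - 2) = (p - 1)*(p + 1)*(p + 2)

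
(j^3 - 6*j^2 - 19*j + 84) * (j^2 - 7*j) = j^5 - 13*j^4 + 23*j^3 + 217*j^2 - 588*j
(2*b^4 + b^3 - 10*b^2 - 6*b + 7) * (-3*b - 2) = -6*b^5 - 7*b^4 + 28*b^3 + 38*b^2 - 9*b - 14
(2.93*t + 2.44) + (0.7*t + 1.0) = 3.63*t + 3.44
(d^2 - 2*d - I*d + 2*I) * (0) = 0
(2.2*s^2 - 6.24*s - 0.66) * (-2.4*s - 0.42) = -5.28*s^3 + 14.052*s^2 + 4.2048*s + 0.2772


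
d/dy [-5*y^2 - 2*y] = -10*y - 2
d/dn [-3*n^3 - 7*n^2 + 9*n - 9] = -9*n^2 - 14*n + 9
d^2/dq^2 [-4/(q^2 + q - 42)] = 8*(q^2 + q - (2*q + 1)^2 - 42)/(q^2 + q - 42)^3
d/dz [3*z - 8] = 3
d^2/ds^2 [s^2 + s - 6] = 2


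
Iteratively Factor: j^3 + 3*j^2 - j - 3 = (j + 1)*(j^2 + 2*j - 3) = (j + 1)*(j + 3)*(j - 1)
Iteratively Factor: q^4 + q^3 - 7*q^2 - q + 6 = (q + 1)*(q^3 - 7*q + 6) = (q + 1)*(q + 3)*(q^2 - 3*q + 2) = (q - 1)*(q + 1)*(q + 3)*(q - 2)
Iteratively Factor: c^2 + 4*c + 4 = (c + 2)*(c + 2)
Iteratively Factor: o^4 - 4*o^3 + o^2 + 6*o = (o)*(o^3 - 4*o^2 + o + 6) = o*(o - 2)*(o^2 - 2*o - 3) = o*(o - 2)*(o + 1)*(o - 3)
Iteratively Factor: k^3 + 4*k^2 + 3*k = (k)*(k^2 + 4*k + 3) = k*(k + 1)*(k + 3)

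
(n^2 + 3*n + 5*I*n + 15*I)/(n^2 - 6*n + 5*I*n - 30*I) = (n + 3)/(n - 6)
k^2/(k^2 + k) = k/(k + 1)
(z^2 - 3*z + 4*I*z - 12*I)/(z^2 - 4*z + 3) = (z + 4*I)/(z - 1)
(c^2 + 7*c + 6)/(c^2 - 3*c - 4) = (c + 6)/(c - 4)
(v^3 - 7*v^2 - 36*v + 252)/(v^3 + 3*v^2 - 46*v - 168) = (v - 6)/(v + 4)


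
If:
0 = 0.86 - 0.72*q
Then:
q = 1.19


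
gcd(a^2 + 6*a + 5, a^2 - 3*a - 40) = a + 5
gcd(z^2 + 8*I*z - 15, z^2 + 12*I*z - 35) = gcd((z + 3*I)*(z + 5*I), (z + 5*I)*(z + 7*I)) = z + 5*I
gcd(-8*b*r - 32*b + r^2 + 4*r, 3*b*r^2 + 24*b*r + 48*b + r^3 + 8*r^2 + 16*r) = r + 4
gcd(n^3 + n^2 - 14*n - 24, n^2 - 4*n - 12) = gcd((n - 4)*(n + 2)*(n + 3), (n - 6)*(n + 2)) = n + 2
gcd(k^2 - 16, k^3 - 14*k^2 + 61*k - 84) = k - 4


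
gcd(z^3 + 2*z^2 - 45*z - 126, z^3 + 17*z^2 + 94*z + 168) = z + 6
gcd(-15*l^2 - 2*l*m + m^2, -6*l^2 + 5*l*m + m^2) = 1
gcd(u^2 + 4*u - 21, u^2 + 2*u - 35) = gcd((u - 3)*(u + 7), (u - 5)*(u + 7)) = u + 7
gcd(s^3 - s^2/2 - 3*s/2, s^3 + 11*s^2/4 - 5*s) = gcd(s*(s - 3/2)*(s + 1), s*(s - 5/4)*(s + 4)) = s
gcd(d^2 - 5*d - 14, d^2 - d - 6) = d + 2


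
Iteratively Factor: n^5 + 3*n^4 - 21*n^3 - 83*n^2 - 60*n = (n + 3)*(n^4 - 21*n^2 - 20*n) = (n + 1)*(n + 3)*(n^3 - n^2 - 20*n) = n*(n + 1)*(n + 3)*(n^2 - n - 20) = n*(n - 5)*(n + 1)*(n + 3)*(n + 4)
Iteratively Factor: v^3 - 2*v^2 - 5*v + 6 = (v - 1)*(v^2 - v - 6) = (v - 1)*(v + 2)*(v - 3)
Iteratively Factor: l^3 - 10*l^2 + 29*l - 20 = (l - 5)*(l^2 - 5*l + 4) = (l - 5)*(l - 4)*(l - 1)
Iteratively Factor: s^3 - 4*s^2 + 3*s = (s - 3)*(s^2 - s) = s*(s - 3)*(s - 1)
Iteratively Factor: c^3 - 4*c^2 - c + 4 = (c - 4)*(c^2 - 1) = (c - 4)*(c + 1)*(c - 1)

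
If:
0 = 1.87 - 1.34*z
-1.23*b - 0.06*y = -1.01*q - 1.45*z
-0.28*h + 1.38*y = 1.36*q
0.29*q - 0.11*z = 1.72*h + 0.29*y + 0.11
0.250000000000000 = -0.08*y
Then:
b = -0.78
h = -0.16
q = -3.14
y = -3.12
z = 1.40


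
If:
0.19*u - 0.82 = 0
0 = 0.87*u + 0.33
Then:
No Solution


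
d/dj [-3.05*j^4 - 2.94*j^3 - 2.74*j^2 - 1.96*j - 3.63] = -12.2*j^3 - 8.82*j^2 - 5.48*j - 1.96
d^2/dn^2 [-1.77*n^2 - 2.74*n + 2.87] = -3.54000000000000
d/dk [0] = 0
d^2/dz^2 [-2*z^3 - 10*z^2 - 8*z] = -12*z - 20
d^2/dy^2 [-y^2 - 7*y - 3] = -2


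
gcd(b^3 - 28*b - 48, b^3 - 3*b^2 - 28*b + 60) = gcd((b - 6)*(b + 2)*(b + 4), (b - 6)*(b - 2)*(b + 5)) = b - 6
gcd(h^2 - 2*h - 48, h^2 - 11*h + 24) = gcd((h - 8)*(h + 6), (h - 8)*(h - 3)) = h - 8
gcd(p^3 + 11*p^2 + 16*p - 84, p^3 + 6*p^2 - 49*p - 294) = p^2 + 13*p + 42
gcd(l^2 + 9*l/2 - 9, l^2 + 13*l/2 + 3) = l + 6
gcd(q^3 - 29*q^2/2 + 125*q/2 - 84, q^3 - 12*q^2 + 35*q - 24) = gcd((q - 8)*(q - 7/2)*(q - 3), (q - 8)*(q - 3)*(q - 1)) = q^2 - 11*q + 24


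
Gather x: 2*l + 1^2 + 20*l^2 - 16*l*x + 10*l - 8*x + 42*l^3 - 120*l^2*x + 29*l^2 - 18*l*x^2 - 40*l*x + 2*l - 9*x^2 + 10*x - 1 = 42*l^3 + 49*l^2 + 14*l + x^2*(-18*l - 9) + x*(-120*l^2 - 56*l + 2)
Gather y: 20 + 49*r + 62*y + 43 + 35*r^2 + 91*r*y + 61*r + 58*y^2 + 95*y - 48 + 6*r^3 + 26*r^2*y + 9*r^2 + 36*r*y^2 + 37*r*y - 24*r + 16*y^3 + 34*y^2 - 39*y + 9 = 6*r^3 + 44*r^2 + 86*r + 16*y^3 + y^2*(36*r + 92) + y*(26*r^2 + 128*r + 118) + 24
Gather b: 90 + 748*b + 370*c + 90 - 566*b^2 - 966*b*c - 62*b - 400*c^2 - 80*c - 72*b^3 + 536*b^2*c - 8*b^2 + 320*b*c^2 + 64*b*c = -72*b^3 + b^2*(536*c - 574) + b*(320*c^2 - 902*c + 686) - 400*c^2 + 290*c + 180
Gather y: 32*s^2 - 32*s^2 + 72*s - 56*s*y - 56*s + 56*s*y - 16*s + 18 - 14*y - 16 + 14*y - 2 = 0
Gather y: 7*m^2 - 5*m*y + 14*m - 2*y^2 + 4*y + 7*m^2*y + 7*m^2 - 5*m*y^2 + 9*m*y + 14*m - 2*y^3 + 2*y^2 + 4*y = 14*m^2 - 5*m*y^2 + 28*m - 2*y^3 + y*(7*m^2 + 4*m + 8)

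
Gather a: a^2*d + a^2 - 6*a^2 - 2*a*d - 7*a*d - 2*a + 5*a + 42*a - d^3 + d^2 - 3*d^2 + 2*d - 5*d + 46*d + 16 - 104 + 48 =a^2*(d - 5) + a*(45 - 9*d) - d^3 - 2*d^2 + 43*d - 40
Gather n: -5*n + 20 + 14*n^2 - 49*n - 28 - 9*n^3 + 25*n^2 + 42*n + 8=-9*n^3 + 39*n^2 - 12*n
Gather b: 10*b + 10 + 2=10*b + 12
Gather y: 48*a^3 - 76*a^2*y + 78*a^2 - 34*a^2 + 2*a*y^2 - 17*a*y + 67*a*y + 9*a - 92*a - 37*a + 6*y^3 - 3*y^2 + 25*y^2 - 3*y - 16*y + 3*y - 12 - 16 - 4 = 48*a^3 + 44*a^2 - 120*a + 6*y^3 + y^2*(2*a + 22) + y*(-76*a^2 + 50*a - 16) - 32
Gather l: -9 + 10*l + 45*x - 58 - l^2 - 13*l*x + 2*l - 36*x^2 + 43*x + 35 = -l^2 + l*(12 - 13*x) - 36*x^2 + 88*x - 32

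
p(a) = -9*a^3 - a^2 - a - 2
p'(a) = -27*a^2 - 2*a - 1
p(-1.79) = 48.20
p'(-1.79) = -83.93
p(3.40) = -370.70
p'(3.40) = -319.92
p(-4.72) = 926.83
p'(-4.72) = -593.08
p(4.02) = -606.86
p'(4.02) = -445.37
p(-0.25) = -1.67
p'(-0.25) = -2.19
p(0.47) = -3.63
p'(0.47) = -7.90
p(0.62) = -5.15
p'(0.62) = -12.62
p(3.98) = -589.22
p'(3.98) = -436.65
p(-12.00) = 15418.00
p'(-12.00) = -3865.00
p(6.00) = -1988.00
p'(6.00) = -985.00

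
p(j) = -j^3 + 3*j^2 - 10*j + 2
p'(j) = -3*j^2 + 6*j - 10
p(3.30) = -34.27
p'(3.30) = -22.87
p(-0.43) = 6.93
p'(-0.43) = -13.13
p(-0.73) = 11.29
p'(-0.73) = -15.98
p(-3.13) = 93.35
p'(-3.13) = -58.17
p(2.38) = -18.29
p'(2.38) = -12.71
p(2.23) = -16.47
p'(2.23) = -11.54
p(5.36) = -119.40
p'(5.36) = -64.03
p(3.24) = -32.92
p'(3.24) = -22.05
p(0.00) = 2.00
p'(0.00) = -10.00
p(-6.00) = 386.00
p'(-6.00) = -154.00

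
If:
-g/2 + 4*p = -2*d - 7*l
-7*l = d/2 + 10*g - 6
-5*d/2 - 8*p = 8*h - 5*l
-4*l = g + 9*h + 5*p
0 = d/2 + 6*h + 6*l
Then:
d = 723/2371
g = 1391/2371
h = -215/9484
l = -13/4742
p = -705/9484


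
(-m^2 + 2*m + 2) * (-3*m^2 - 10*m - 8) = 3*m^4 + 4*m^3 - 18*m^2 - 36*m - 16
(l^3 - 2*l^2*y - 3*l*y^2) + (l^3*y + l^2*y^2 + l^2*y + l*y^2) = l^3*y + l^3 + l^2*y^2 - l^2*y - 2*l*y^2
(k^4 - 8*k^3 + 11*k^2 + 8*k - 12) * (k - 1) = k^5 - 9*k^4 + 19*k^3 - 3*k^2 - 20*k + 12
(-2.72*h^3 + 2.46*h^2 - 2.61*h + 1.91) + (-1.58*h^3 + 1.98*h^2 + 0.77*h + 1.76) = -4.3*h^3 + 4.44*h^2 - 1.84*h + 3.67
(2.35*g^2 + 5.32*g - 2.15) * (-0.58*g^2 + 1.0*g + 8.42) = -1.363*g^4 - 0.7356*g^3 + 26.354*g^2 + 42.6444*g - 18.103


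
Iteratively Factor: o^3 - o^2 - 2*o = (o)*(o^2 - o - 2) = o*(o - 2)*(o + 1)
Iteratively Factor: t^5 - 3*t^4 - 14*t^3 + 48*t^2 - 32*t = (t - 1)*(t^4 - 2*t^3 - 16*t^2 + 32*t) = (t - 4)*(t - 1)*(t^3 + 2*t^2 - 8*t) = (t - 4)*(t - 2)*(t - 1)*(t^2 + 4*t) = (t - 4)*(t - 2)*(t - 1)*(t + 4)*(t)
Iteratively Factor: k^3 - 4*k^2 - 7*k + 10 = (k - 5)*(k^2 + k - 2) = (k - 5)*(k - 1)*(k + 2)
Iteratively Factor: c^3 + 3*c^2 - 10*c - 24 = (c + 2)*(c^2 + c - 12) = (c - 3)*(c + 2)*(c + 4)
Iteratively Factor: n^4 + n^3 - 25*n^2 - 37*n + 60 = (n - 1)*(n^3 + 2*n^2 - 23*n - 60) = (n - 5)*(n - 1)*(n^2 + 7*n + 12) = (n - 5)*(n - 1)*(n + 4)*(n + 3)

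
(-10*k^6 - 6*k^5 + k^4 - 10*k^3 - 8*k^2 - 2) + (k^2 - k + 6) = -10*k^6 - 6*k^5 + k^4 - 10*k^3 - 7*k^2 - k + 4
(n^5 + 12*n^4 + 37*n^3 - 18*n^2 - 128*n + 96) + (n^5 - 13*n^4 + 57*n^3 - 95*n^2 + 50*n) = 2*n^5 - n^4 + 94*n^3 - 113*n^2 - 78*n + 96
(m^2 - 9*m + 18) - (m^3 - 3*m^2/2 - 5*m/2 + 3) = -m^3 + 5*m^2/2 - 13*m/2 + 15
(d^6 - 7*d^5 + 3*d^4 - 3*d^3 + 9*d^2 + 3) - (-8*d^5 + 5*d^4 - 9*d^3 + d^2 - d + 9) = d^6 + d^5 - 2*d^4 + 6*d^3 + 8*d^2 + d - 6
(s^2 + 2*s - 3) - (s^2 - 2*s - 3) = 4*s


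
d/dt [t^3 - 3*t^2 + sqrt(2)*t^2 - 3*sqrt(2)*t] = 3*t^2 - 6*t + 2*sqrt(2)*t - 3*sqrt(2)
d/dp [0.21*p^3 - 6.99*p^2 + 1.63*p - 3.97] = 0.63*p^2 - 13.98*p + 1.63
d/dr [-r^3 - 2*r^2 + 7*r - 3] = -3*r^2 - 4*r + 7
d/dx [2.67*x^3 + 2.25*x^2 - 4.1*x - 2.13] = 8.01*x^2 + 4.5*x - 4.1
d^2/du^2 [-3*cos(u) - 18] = 3*cos(u)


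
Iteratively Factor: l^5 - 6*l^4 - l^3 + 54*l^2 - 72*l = (l + 3)*(l^4 - 9*l^3 + 26*l^2 - 24*l) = (l - 3)*(l + 3)*(l^3 - 6*l^2 + 8*l) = (l - 4)*(l - 3)*(l + 3)*(l^2 - 2*l) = l*(l - 4)*(l - 3)*(l + 3)*(l - 2)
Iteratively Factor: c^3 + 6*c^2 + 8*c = (c + 4)*(c^2 + 2*c) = c*(c + 4)*(c + 2)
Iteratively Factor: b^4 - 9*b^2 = (b)*(b^3 - 9*b) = b^2*(b^2 - 9) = b^2*(b + 3)*(b - 3)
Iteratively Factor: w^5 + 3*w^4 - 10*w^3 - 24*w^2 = (w)*(w^4 + 3*w^3 - 10*w^2 - 24*w) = w*(w + 2)*(w^3 + w^2 - 12*w) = w*(w + 2)*(w + 4)*(w^2 - 3*w) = w^2*(w + 2)*(w + 4)*(w - 3)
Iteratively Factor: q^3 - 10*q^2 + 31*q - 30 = (q - 5)*(q^2 - 5*q + 6) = (q - 5)*(q - 3)*(q - 2)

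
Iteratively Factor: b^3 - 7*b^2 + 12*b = (b - 3)*(b^2 - 4*b) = b*(b - 3)*(b - 4)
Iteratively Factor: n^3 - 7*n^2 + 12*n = (n)*(n^2 - 7*n + 12) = n*(n - 3)*(n - 4)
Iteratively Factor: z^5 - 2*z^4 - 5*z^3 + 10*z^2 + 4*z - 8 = (z + 2)*(z^4 - 4*z^3 + 3*z^2 + 4*z - 4) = (z + 1)*(z + 2)*(z^3 - 5*z^2 + 8*z - 4) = (z - 2)*(z + 1)*(z + 2)*(z^2 - 3*z + 2) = (z - 2)*(z - 1)*(z + 1)*(z + 2)*(z - 2)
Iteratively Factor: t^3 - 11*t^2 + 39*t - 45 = (t - 3)*(t^2 - 8*t + 15) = (t - 3)^2*(t - 5)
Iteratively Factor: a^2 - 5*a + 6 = (a - 2)*(a - 3)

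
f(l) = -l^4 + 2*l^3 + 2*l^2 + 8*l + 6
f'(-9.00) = 3374.00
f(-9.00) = -7923.00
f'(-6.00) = 1064.00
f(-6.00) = -1698.00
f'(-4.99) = 634.45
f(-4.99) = -852.64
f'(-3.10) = 172.42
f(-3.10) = -151.51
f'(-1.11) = 16.42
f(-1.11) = -4.67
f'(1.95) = 8.96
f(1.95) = 29.58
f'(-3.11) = 173.91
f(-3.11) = -153.25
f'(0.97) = 13.87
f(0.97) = 16.58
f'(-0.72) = 9.72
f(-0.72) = 0.26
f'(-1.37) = 24.07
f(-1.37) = -9.87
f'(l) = -4*l^3 + 6*l^2 + 4*l + 8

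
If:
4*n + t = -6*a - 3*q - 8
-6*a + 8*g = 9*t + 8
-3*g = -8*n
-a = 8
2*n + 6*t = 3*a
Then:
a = -8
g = -608/73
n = -228/73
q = 4048/219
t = -216/73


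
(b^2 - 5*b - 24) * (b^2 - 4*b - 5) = b^4 - 9*b^3 - 9*b^2 + 121*b + 120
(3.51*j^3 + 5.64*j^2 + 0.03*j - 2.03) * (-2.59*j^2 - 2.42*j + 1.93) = -9.0909*j^5 - 23.1018*j^4 - 6.9522*j^3 + 16.0703*j^2 + 4.9705*j - 3.9179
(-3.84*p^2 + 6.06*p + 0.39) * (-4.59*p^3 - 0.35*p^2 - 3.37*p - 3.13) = 17.6256*p^5 - 26.4714*p^4 + 9.0297*p^3 - 8.5395*p^2 - 20.2821*p - 1.2207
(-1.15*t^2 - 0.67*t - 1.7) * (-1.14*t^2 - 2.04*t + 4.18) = 1.311*t^4 + 3.1098*t^3 - 1.5022*t^2 + 0.6674*t - 7.106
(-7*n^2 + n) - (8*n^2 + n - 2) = 2 - 15*n^2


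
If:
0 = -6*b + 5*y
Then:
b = 5*y/6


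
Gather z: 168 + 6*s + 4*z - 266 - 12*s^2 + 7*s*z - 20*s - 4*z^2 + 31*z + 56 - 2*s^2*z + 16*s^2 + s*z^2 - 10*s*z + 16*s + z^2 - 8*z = 4*s^2 + 2*s + z^2*(s - 3) + z*(-2*s^2 - 3*s + 27) - 42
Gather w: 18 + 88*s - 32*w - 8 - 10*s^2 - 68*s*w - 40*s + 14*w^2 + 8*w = -10*s^2 + 48*s + 14*w^2 + w*(-68*s - 24) + 10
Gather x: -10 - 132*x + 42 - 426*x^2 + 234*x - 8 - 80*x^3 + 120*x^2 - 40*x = -80*x^3 - 306*x^2 + 62*x + 24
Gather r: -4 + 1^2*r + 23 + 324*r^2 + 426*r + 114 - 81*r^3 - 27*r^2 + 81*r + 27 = -81*r^3 + 297*r^2 + 508*r + 160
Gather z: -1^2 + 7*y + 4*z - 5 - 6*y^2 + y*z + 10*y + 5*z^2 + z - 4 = -6*y^2 + 17*y + 5*z^2 + z*(y + 5) - 10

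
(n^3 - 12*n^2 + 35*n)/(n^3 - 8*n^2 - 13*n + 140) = n/(n + 4)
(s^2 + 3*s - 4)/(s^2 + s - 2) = (s + 4)/(s + 2)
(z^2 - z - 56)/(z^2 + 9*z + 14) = (z - 8)/(z + 2)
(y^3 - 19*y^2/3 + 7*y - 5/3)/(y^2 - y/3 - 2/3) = (3*y^2 - 16*y + 5)/(3*y + 2)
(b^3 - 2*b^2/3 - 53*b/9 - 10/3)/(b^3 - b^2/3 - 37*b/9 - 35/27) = 3*(3*b^2 - 7*b - 6)/(9*b^2 - 18*b - 7)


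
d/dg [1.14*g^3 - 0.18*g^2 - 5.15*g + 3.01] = 3.42*g^2 - 0.36*g - 5.15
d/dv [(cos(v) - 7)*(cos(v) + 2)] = (5 - 2*cos(v))*sin(v)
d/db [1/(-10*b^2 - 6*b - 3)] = 2*(10*b + 3)/(10*b^2 + 6*b + 3)^2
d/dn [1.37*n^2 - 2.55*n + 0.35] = 2.74*n - 2.55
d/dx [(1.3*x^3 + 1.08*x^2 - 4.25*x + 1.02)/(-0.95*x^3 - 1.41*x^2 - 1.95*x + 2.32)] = (-4.44089209850063e-16*x^5 - 0.807*x^4 - 13.145*x^3 + 3.8565*x^2 + 7.8876*x - 7.871)/(0.9025*x^6 + 2.679*x^5 + 5.6931*x^4 + 1.091*x^3 - 2.7399*x^2 - 9.048*x + 5.3824)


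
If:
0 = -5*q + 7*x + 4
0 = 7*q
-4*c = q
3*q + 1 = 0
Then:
No Solution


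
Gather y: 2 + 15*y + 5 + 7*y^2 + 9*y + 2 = 7*y^2 + 24*y + 9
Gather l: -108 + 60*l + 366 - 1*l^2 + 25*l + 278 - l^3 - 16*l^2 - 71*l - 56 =-l^3 - 17*l^2 + 14*l + 480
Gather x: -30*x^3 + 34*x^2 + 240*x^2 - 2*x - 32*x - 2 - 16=-30*x^3 + 274*x^2 - 34*x - 18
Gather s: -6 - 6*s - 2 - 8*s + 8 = -14*s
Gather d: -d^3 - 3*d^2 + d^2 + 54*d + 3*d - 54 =-d^3 - 2*d^2 + 57*d - 54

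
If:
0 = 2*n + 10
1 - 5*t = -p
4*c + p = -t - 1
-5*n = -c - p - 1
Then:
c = 75/7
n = -5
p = -257/7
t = -50/7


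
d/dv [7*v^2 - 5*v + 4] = 14*v - 5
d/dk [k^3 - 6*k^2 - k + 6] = 3*k^2 - 12*k - 1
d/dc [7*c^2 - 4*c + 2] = 14*c - 4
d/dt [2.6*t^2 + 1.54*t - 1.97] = 5.2*t + 1.54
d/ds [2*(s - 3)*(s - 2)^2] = 2*(s - 2)*(3*s - 8)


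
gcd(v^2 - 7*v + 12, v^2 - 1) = 1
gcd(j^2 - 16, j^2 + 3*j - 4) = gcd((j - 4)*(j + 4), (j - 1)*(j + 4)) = j + 4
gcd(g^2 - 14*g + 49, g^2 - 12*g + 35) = g - 7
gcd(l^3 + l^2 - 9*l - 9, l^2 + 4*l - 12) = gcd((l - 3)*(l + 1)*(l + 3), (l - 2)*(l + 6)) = 1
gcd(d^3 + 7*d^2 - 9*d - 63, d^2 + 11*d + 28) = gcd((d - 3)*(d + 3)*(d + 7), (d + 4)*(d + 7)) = d + 7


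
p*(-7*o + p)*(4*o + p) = -28*o^2*p - 3*o*p^2 + p^3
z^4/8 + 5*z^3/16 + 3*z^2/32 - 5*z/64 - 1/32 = (z/4 + 1/2)*(z/2 + 1/4)*(z - 1/2)*(z + 1/2)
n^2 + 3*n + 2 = (n + 1)*(n + 2)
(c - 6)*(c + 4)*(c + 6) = c^3 + 4*c^2 - 36*c - 144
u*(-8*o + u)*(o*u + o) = -8*o^2*u^2 - 8*o^2*u + o*u^3 + o*u^2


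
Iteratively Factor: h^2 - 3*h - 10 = (h - 5)*(h + 2)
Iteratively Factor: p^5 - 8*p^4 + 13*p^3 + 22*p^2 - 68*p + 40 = (p - 2)*(p^4 - 6*p^3 + p^2 + 24*p - 20) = (p - 2)*(p + 2)*(p^3 - 8*p^2 + 17*p - 10) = (p - 5)*(p - 2)*(p + 2)*(p^2 - 3*p + 2) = (p - 5)*(p - 2)^2*(p + 2)*(p - 1)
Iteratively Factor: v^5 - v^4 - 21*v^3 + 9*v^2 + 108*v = (v + 3)*(v^4 - 4*v^3 - 9*v^2 + 36*v) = (v - 4)*(v + 3)*(v^3 - 9*v) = (v - 4)*(v + 3)^2*(v^2 - 3*v) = v*(v - 4)*(v + 3)^2*(v - 3)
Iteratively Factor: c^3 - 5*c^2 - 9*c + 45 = (c - 5)*(c^2 - 9) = (c - 5)*(c - 3)*(c + 3)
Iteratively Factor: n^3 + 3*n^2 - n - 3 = (n + 3)*(n^2 - 1) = (n - 1)*(n + 3)*(n + 1)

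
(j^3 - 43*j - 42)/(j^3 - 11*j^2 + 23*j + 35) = (j + 6)/(j - 5)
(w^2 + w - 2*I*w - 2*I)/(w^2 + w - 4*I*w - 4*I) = (w - 2*I)/(w - 4*I)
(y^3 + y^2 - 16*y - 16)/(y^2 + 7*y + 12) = (y^2 - 3*y - 4)/(y + 3)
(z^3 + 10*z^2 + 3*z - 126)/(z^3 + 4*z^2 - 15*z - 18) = (z + 7)/(z + 1)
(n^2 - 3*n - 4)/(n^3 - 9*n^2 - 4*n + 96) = (n + 1)/(n^2 - 5*n - 24)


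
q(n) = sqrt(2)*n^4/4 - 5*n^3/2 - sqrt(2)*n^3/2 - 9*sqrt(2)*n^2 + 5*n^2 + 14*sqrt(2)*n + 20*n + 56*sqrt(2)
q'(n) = sqrt(2)*n^3 - 15*n^2/2 - 3*sqrt(2)*n^2/2 - 18*sqrt(2)*n + 10*n + 14*sqrt(2) + 20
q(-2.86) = 0.84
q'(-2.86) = -27.78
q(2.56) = 91.81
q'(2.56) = -39.10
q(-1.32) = 21.65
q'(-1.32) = 40.18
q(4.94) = -88.86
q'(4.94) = -100.86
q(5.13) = -108.12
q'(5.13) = -101.77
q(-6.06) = 744.75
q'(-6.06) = -534.59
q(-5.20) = 372.73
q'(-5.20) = -338.84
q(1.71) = 111.64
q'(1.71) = -7.69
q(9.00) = -206.89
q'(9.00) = 152.33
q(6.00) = -194.75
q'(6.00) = -93.83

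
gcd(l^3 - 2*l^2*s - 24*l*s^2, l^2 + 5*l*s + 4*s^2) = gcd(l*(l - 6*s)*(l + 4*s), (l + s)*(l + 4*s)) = l + 4*s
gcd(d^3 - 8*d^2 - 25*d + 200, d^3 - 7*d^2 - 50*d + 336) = d - 8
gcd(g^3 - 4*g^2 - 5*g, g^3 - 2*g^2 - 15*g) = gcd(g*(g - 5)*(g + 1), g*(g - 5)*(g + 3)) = g^2 - 5*g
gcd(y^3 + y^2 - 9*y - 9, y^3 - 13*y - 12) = y^2 + 4*y + 3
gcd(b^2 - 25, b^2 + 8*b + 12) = 1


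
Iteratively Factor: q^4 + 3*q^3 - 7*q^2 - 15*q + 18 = (q - 2)*(q^3 + 5*q^2 + 3*q - 9) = (q - 2)*(q - 1)*(q^2 + 6*q + 9) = (q - 2)*(q - 1)*(q + 3)*(q + 3)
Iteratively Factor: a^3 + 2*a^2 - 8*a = (a + 4)*(a^2 - 2*a) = (a - 2)*(a + 4)*(a)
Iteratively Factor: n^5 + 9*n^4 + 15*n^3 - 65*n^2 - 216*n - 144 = (n + 3)*(n^4 + 6*n^3 - 3*n^2 - 56*n - 48) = (n + 3)*(n + 4)*(n^3 + 2*n^2 - 11*n - 12) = (n - 3)*(n + 3)*(n + 4)*(n^2 + 5*n + 4) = (n - 3)*(n + 1)*(n + 3)*(n + 4)*(n + 4)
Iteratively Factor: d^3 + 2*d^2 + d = (d + 1)*(d^2 + d) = d*(d + 1)*(d + 1)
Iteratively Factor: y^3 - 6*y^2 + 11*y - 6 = (y - 3)*(y^2 - 3*y + 2) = (y - 3)*(y - 2)*(y - 1)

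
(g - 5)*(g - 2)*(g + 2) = g^3 - 5*g^2 - 4*g + 20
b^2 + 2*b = b*(b + 2)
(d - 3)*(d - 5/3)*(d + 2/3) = d^3 - 4*d^2 + 17*d/9 + 10/3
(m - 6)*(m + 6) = m^2 - 36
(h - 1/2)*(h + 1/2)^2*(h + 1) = h^4 + 3*h^3/2 + h^2/4 - 3*h/8 - 1/8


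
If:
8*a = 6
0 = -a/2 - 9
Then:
No Solution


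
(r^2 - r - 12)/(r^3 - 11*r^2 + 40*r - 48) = (r + 3)/(r^2 - 7*r + 12)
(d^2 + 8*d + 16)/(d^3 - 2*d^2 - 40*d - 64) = (d + 4)/(d^2 - 6*d - 16)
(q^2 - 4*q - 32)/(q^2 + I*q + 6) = (q^2 - 4*q - 32)/(q^2 + I*q + 6)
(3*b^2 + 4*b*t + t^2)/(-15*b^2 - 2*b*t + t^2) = (b + t)/(-5*b + t)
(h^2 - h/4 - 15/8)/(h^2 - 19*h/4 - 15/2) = (h - 3/2)/(h - 6)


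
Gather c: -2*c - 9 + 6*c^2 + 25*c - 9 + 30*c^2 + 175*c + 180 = 36*c^2 + 198*c + 162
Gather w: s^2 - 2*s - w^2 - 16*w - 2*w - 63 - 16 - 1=s^2 - 2*s - w^2 - 18*w - 80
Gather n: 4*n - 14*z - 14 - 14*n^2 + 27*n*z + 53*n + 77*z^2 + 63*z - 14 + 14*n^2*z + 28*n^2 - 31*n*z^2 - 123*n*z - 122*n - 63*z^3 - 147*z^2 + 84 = n^2*(14*z + 14) + n*(-31*z^2 - 96*z - 65) - 63*z^3 - 70*z^2 + 49*z + 56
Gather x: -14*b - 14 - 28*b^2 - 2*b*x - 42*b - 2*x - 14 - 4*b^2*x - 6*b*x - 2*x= -28*b^2 - 56*b + x*(-4*b^2 - 8*b - 4) - 28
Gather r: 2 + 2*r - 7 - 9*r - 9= -7*r - 14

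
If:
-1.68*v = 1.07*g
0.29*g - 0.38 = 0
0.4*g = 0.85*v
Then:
No Solution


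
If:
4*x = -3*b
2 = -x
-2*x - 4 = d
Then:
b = 8/3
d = 0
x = -2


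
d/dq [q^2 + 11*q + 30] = 2*q + 11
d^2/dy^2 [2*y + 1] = 0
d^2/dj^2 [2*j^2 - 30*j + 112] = 4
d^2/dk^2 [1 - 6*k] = 0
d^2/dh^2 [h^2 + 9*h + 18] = 2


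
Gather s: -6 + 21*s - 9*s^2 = -9*s^2 + 21*s - 6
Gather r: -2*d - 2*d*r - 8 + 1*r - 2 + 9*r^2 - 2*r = -2*d + 9*r^2 + r*(-2*d - 1) - 10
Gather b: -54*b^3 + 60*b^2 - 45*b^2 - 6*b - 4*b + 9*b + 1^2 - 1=-54*b^3 + 15*b^2 - b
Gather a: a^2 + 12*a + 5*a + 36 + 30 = a^2 + 17*a + 66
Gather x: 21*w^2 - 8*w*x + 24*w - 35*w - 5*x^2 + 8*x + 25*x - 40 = 21*w^2 - 11*w - 5*x^2 + x*(33 - 8*w) - 40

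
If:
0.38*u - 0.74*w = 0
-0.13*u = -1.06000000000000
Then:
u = 8.15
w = 4.19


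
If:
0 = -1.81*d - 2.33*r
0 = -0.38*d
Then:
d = 0.00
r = 0.00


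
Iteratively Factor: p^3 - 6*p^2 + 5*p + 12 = (p - 4)*(p^2 - 2*p - 3) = (p - 4)*(p - 3)*(p + 1)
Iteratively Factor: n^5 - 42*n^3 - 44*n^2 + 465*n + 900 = (n + 3)*(n^4 - 3*n^3 - 33*n^2 + 55*n + 300) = (n + 3)*(n + 4)*(n^3 - 7*n^2 - 5*n + 75) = (n - 5)*(n + 3)*(n + 4)*(n^2 - 2*n - 15) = (n - 5)*(n + 3)^2*(n + 4)*(n - 5)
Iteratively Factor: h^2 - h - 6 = (h - 3)*(h + 2)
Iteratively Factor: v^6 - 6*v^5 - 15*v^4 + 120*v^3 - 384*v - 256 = (v + 4)*(v^5 - 10*v^4 + 25*v^3 + 20*v^2 - 80*v - 64) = (v - 4)*(v + 4)*(v^4 - 6*v^3 + v^2 + 24*v + 16) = (v - 4)^2*(v + 4)*(v^3 - 2*v^2 - 7*v - 4) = (v - 4)^3*(v + 4)*(v^2 + 2*v + 1) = (v - 4)^3*(v + 1)*(v + 4)*(v + 1)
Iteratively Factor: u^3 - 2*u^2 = (u - 2)*(u^2) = u*(u - 2)*(u)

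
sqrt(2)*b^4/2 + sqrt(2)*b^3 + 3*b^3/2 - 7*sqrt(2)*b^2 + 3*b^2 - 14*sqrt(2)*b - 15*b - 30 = (b + 2)*(b - 5*sqrt(2)/2)*(b + 3*sqrt(2))*(sqrt(2)*b/2 + 1)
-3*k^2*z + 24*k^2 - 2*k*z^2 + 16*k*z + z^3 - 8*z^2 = (-3*k + z)*(k + z)*(z - 8)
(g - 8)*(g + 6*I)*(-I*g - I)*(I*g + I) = g^4 - 6*g^3 + 6*I*g^3 - 15*g^2 - 36*I*g^2 - 8*g - 90*I*g - 48*I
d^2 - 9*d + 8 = (d - 8)*(d - 1)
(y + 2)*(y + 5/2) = y^2 + 9*y/2 + 5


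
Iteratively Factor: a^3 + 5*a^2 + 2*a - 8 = (a + 4)*(a^2 + a - 2) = (a - 1)*(a + 4)*(a + 2)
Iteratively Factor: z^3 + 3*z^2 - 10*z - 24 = (z + 2)*(z^2 + z - 12) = (z + 2)*(z + 4)*(z - 3)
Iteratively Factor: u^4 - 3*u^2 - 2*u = (u)*(u^3 - 3*u - 2) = u*(u + 1)*(u^2 - u - 2) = u*(u + 1)^2*(u - 2)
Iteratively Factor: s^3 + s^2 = (s + 1)*(s^2) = s*(s + 1)*(s)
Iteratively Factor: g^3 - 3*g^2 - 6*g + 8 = (g - 4)*(g^2 + g - 2) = (g - 4)*(g + 2)*(g - 1)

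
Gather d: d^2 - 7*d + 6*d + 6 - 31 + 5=d^2 - d - 20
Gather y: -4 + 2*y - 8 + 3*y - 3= 5*y - 15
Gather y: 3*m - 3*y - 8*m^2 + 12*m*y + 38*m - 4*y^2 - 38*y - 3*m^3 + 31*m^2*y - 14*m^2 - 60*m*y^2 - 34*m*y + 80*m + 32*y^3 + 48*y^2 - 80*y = -3*m^3 - 22*m^2 + 121*m + 32*y^3 + y^2*(44 - 60*m) + y*(31*m^2 - 22*m - 121)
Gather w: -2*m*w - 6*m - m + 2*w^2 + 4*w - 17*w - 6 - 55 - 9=-7*m + 2*w^2 + w*(-2*m - 13) - 70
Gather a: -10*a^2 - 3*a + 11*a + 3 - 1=-10*a^2 + 8*a + 2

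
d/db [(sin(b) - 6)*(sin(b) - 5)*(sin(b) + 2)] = (3*sin(b)^2 - 18*sin(b) + 8)*cos(b)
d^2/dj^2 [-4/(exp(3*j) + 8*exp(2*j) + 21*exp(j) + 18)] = (-36*exp(3*j) - 136*exp(2*j) - 52*exp(j) + 168)*exp(j)/(exp(7*j) + 18*exp(6*j) + 138*exp(5*j) + 584*exp(4*j) + 1473*exp(3*j) + 2214*exp(2*j) + 1836*exp(j) + 648)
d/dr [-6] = 0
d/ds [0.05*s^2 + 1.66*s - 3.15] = 0.1*s + 1.66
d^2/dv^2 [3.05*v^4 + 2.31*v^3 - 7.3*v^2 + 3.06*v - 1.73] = 36.6*v^2 + 13.86*v - 14.6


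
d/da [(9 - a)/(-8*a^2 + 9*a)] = (-8*a^2 + 144*a - 81)/(a^2*(64*a^2 - 144*a + 81))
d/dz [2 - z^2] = -2*z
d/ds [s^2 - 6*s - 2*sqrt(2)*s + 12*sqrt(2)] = 2*s - 6 - 2*sqrt(2)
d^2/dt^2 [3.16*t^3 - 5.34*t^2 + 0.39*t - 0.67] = 18.96*t - 10.68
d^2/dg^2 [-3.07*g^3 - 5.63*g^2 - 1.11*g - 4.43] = -18.42*g - 11.26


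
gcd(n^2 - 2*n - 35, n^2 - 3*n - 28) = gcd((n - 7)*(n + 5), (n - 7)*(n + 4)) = n - 7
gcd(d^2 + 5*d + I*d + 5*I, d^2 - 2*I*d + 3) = d + I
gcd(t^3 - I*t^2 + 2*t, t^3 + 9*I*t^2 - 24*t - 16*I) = t + I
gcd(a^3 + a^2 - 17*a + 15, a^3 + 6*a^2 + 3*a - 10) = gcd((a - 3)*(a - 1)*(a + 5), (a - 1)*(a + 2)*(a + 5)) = a^2 + 4*a - 5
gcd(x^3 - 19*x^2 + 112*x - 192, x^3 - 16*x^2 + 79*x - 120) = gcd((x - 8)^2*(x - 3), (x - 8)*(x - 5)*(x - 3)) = x^2 - 11*x + 24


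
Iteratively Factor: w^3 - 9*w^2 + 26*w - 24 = (w - 3)*(w^2 - 6*w + 8) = (w - 3)*(w - 2)*(w - 4)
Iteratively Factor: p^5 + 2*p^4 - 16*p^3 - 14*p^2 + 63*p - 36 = (p + 3)*(p^4 - p^3 - 13*p^2 + 25*p - 12) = (p - 1)*(p + 3)*(p^3 - 13*p + 12) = (p - 1)*(p + 3)*(p + 4)*(p^2 - 4*p + 3) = (p - 1)^2*(p + 3)*(p + 4)*(p - 3)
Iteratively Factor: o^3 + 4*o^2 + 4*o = (o + 2)*(o^2 + 2*o) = (o + 2)^2*(o)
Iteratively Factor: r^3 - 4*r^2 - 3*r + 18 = (r + 2)*(r^2 - 6*r + 9) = (r - 3)*(r + 2)*(r - 3)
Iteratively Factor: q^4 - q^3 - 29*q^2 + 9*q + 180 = (q - 3)*(q^3 + 2*q^2 - 23*q - 60) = (q - 5)*(q - 3)*(q^2 + 7*q + 12) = (q - 5)*(q - 3)*(q + 4)*(q + 3)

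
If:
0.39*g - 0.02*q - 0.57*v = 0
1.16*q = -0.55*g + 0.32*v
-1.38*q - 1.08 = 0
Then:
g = 2.77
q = -0.78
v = 1.92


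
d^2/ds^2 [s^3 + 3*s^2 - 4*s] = 6*s + 6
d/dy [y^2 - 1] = 2*y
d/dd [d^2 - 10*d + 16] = 2*d - 10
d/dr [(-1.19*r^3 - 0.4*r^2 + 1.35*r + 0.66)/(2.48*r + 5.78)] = (-5.9024*r^3 - 21.6266*r^2 - 4.624*r + 6.1662)/(6.1504*r^2 + 28.6688*r + 33.4084)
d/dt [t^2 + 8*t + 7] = 2*t + 8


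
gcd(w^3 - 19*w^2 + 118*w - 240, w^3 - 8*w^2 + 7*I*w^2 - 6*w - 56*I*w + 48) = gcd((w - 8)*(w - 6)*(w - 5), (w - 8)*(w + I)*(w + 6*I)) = w - 8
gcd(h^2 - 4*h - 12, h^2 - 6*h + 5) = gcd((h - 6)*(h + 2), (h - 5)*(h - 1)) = 1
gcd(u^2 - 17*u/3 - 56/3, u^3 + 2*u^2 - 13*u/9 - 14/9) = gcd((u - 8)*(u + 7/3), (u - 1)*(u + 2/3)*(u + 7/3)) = u + 7/3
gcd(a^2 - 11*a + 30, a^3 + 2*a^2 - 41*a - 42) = a - 6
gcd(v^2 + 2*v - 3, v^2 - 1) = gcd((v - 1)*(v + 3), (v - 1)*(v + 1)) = v - 1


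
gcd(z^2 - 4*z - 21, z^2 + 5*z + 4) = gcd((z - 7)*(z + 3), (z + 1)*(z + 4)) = 1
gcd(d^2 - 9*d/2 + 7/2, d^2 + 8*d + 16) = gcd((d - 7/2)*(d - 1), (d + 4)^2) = 1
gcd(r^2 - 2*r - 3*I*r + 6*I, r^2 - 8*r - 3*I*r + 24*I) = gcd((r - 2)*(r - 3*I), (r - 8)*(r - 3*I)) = r - 3*I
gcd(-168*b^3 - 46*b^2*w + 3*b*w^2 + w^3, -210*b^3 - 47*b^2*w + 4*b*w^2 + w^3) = -42*b^2 - b*w + w^2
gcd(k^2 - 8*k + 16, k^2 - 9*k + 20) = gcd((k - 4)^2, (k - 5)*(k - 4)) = k - 4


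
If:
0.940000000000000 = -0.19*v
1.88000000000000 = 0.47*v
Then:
No Solution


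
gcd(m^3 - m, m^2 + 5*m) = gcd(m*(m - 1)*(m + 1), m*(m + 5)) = m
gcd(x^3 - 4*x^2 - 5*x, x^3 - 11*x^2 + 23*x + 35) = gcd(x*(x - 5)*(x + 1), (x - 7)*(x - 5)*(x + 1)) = x^2 - 4*x - 5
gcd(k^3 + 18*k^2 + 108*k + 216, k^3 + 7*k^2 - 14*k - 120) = k + 6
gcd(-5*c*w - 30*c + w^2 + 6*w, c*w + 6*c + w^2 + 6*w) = w + 6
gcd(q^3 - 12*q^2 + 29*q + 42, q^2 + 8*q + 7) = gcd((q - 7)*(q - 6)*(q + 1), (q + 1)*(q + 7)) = q + 1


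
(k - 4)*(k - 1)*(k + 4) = k^3 - k^2 - 16*k + 16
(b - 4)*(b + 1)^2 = b^3 - 2*b^2 - 7*b - 4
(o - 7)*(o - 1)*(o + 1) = o^3 - 7*o^2 - o + 7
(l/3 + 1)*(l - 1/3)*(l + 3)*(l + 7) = l^4/3 + 38*l^3/9 + 140*l^2/9 + 46*l/3 - 7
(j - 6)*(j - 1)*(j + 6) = j^3 - j^2 - 36*j + 36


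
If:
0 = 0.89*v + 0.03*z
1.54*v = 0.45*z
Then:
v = 0.00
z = 0.00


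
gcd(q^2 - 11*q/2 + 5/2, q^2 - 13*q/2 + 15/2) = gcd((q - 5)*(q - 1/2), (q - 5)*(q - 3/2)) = q - 5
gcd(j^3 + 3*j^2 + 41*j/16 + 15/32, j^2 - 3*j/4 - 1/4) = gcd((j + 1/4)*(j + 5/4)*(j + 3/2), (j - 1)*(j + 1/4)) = j + 1/4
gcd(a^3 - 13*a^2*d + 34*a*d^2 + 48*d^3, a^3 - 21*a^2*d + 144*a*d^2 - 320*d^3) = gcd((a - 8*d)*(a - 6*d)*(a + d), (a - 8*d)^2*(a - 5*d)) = a - 8*d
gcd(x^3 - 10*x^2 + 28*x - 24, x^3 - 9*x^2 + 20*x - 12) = x^2 - 8*x + 12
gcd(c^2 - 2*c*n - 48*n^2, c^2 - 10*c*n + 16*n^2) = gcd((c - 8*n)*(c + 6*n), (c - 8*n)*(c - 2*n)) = c - 8*n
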